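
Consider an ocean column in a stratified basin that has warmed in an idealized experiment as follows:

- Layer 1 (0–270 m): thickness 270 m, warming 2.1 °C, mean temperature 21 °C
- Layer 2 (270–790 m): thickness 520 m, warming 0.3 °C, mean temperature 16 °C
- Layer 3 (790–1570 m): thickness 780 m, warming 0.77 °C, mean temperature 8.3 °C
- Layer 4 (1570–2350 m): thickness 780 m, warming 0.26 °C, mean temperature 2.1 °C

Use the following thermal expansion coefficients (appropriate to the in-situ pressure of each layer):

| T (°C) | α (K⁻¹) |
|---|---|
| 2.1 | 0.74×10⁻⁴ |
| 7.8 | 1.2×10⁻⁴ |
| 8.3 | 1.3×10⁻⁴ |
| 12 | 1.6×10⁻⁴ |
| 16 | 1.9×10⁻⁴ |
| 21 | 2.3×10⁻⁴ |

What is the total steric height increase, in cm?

25.3 cm of thermosteric rise

Layer 1 at 21 °C → α = 2.3×10⁻⁴ K⁻¹
Layer 2 at 16 °C → α = 1.9×10⁻⁴ K⁻¹
Layer 3 at 8.3 °C → α = 1.3×10⁻⁴ K⁻¹
Layer 4 at 2.1 °C → α = 0.74×10⁻⁴ K⁻¹
Layer 1: 2.3×10⁻⁴ × 2.1 × 270 = 0.13041 m
270–790 m: 520 × 0.3 × 1.9×10⁻⁴ = 0.02964 m
1.3×10⁻⁴ × 780 × 0.77 = 0.078078 m
0.26 × 0.74×10⁻⁴ × 780 = 0.0150072 m
Δh = 0.13041 + 0.02964 + 0.078078 + 0.0150072 = 0.2531352 m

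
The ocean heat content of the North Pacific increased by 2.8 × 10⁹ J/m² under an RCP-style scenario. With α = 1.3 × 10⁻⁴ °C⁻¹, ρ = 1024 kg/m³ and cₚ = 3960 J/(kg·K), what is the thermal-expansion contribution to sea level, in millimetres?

Δh = αQ/(ρcₚ) = 1.3×10⁻⁴ × 2.8×10⁹ / (1024 × 3960) ≈ 0.089765 m

89.8 mm of thermosteric rise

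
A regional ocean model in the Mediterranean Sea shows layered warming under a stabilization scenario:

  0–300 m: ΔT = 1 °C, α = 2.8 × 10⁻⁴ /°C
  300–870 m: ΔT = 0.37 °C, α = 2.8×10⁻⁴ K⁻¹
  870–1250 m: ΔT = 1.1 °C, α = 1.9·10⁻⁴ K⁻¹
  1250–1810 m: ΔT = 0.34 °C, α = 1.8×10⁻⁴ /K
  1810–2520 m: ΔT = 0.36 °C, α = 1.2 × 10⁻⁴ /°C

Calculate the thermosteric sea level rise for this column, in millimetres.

Δh = 287 mm

2.8×10⁻⁴ × 1 × 300 = 0.08400 m
Layer 2: 2.8×10⁻⁴ × 570 × 0.37 = 0.059052 m
Layer 3: 380 × 1.1 × 1.9×10⁻⁴ = 0.07942 m
560 × 0.34 × 1.8×10⁻⁴ = 0.034272 m
1810–2520 m: 1.2×10⁻⁴ × 0.36 × 710 = 0.030672 m
Δh = 0.08400 + 0.059052 + 0.07942 + 0.034272 + 0.030672 = 0.287416 m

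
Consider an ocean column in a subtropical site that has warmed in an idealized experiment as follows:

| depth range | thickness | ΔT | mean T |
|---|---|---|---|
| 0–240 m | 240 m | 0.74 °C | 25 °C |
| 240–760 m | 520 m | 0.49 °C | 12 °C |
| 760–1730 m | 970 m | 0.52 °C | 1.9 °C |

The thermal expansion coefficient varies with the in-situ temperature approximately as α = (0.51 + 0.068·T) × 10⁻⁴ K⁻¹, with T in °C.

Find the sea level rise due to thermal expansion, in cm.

Layer 1: α = (0.51 + 0.068×25)×10⁻⁴ = 2.21×10⁻⁴ K⁻¹
Layer 2: α = (0.51 + 0.068×12)×10⁻⁴ = 1.326×10⁻⁴ K⁻¹
Layer 3: α = (0.51 + 0.068×1.9)×10⁻⁴ = 0.6392×10⁻⁴ K⁻¹
0.74 × 240 × 2.21×10⁻⁴ = 0.0392496 m
0.49 × 1.326×10⁻⁴ × 520 = 0.03378648 m
0.52 × 970 × 0.6392×10⁻⁴ = 0.032241248 m
Δh = 0.0392496 + 0.03378648 + 0.032241248 = 0.105277328 m ≈ 10.5 cm

Δh = 10.5 cm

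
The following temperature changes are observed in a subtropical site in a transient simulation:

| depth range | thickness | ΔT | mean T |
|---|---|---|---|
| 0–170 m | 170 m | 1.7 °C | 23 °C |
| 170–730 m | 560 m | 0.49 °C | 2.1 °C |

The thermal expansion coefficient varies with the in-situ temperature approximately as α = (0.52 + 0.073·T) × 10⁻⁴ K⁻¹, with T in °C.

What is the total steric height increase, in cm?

Layer 1: α = (0.52 + 0.073×23)×10⁻⁴ = 2.199×10⁻⁴ K⁻¹
Layer 2: α = (0.52 + 0.073×2.1)×10⁻⁴ = 0.6733×10⁻⁴ K⁻¹
Layer 1: 170 × 2.199×10⁻⁴ × 1.7 = 0.0635511 m
Layer 2: 560 × 0.49 × 0.6733×10⁻⁴ = 0.018475352 m
Δh = 0.0635511 + 0.018475352 = 0.082026452 m ≈ 8.2 cm

8.2 cm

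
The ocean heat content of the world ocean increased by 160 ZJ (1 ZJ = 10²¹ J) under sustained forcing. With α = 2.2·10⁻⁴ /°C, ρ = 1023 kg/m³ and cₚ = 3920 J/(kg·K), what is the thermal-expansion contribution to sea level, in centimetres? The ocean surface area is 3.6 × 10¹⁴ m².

about 2.4 cm

Per unit area: Q = 160×10²¹ / (3.6×10¹⁴) ≈ 4.444×10⁸ J/m²
Δh = αQ/(ρcₚ) = 2.2×10⁻⁴ × 4.444×10⁸ / (1023 × 3920) ≈ 0.02438 m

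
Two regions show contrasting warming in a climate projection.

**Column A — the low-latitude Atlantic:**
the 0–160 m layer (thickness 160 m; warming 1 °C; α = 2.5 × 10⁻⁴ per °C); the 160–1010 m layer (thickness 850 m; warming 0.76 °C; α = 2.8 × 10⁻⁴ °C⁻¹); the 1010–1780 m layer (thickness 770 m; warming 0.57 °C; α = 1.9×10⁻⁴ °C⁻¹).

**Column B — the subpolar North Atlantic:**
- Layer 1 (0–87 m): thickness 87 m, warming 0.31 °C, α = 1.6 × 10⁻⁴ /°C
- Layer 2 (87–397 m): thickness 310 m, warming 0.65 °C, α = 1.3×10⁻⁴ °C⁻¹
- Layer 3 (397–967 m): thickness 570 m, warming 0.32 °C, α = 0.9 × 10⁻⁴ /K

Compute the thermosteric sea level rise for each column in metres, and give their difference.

A 0–160 m: 1 × 160 × 2.5×10⁻⁴ = 0.04000 m
A 160–1010 m: 2.8×10⁻⁴ × 850 × 0.76 = 0.18088 m
A 0.57 × 1.9×10⁻⁴ × 770 = 0.083391 m
A total: 0.304271 m
B 0–87 m: 1.6×10⁻⁴ × 0.31 × 87 = 0.0043152 m
B 0.65 × 1.3×10⁻⁴ × 310 = 0.026195 m
B 397–967 m: 570 × 0.32 × 0.9×10⁻⁴ = 0.016416 m
B total: 0.0469262 m
Difference: 0.304271 − 0.0469262 = 0.2573448 m

A: 0.30 m; B: 0.047 m; difference 0.26 m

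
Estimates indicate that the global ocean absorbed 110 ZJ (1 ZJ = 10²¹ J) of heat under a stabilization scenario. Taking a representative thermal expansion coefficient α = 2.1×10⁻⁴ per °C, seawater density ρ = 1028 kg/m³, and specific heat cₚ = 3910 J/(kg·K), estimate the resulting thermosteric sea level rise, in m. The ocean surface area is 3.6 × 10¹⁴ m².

Per unit area: Q = 110×10²¹ / (3.6×10¹⁴) ≈ 3.056×10⁸ J/m²
Δh = αQ/(ρcₚ) = 2.1×10⁻⁴ × 3.056×10⁸ / (1028 × 3910) ≈ 0.015966 m

0.016 m of thermosteric rise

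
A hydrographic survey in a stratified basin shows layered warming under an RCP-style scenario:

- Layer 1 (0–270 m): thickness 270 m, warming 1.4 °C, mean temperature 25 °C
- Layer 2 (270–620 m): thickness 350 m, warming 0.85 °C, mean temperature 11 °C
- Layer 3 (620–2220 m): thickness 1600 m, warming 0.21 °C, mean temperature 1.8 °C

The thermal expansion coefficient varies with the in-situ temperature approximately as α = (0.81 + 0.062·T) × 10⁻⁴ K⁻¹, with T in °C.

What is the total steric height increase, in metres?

0.165 m

Layer 1: α = (0.81 + 0.062×25)×10⁻⁴ = 2.36×10⁻⁴ K⁻¹
Layer 2: α = (0.81 + 0.062×11)×10⁻⁴ = 1.492×10⁻⁴ K⁻¹
Layer 3: α = (0.81 + 0.062×1.8)×10⁻⁴ = 0.9216×10⁻⁴ K⁻¹
Layer 1: 2.36×10⁻⁴ × 270 × 1.4 = 0.089208 m
0.85 × 1.492×10⁻⁴ × 350 = 0.044387 m
Layer 3: 0.9216×10⁻⁴ × 0.21 × 1600 = 0.03096576 m
Δh = 0.089208 + 0.044387 + 0.03096576 = 0.16456076 m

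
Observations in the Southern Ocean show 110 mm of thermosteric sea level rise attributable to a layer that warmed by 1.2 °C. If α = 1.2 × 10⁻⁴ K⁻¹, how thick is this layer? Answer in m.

H = Δh/(αΔT) = 0.11 / (1.2×10⁻⁴ × 1.2) ≈ 763.9 m

about 764 m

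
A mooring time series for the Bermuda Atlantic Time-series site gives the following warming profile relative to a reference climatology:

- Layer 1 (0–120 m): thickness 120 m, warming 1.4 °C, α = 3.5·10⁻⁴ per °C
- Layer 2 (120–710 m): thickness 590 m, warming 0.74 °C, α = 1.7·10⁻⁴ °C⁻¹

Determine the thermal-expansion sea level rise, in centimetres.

Layer 1: 3.5×10⁻⁴ × 120 × 1.4 = 0.05880 m
120–710 m: 590 × 1.7×10⁻⁴ × 0.74 = 0.074222 m
Δh = 0.05880 + 0.074222 = 0.133022 m ≈ 13.3 cm

Δh = 13.3 cm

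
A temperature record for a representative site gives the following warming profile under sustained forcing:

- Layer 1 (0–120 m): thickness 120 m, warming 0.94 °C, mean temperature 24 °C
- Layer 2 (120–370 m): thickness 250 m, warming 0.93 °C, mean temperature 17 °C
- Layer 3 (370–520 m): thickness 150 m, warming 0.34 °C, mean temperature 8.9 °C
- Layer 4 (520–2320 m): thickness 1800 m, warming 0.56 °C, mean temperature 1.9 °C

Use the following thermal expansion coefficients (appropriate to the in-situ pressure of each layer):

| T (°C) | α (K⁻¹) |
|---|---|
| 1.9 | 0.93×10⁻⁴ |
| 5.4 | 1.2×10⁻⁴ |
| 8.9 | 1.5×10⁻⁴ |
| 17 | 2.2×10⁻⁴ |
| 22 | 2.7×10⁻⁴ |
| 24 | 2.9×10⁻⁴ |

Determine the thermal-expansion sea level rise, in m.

Layer 1 at 24 °C → α = 2.9×10⁻⁴ K⁻¹
Layer 2 at 17 °C → α = 2.2×10⁻⁴ K⁻¹
Layer 3 at 8.9 °C → α = 1.5×10⁻⁴ K⁻¹
Layer 4 at 1.9 °C → α = 0.93×10⁻⁴ K⁻¹
0–120 m: 0.94 × 2.9×10⁻⁴ × 120 = 0.032712 m
Layer 2: 0.93 × 250 × 2.2×10⁻⁴ = 0.05115 m
Layer 3: 1.5×10⁻⁴ × 150 × 0.34 = 0.00765 m
520–2320 m: 0.93×10⁻⁴ × 0.56 × 1800 = 0.093744 m
Δh = 0.032712 + 0.05115 + 0.00765 + 0.093744 = 0.185256 m

about 0.185 m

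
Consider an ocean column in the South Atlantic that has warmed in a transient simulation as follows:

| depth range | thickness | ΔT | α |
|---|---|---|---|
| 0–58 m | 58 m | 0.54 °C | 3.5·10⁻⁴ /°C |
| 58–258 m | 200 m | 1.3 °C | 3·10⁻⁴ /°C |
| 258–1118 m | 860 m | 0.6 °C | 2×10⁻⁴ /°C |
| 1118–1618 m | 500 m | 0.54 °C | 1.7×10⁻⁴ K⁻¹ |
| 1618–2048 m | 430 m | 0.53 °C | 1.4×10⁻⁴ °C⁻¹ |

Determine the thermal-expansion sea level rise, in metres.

Layer 1: 0.54 × 3.5×10⁻⁴ × 58 = 0.010962 m
Layer 2: 3×10⁻⁴ × 1.3 × 200 = 0.07800 m
Layer 3: 2×10⁻⁴ × 0.6 × 860 = 0.10320 m
Layer 4: 0.54 × 1.7×10⁻⁴ × 500 = 0.04590 m
1618–2048 m: 430 × 1.4×10⁻⁴ × 0.53 = 0.031906 m
Δh = 0.010962 + 0.07800 + 0.10320 + 0.04590 + 0.031906 = 0.269968 m

Δh ≈ 0.27 m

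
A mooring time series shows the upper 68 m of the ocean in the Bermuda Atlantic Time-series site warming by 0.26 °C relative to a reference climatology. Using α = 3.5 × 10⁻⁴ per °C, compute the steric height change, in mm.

6.19 mm of thermosteric rise

Δh = αΔT·H = 3.5×10⁻⁴ × 0.26 × 68 = 0.006188 m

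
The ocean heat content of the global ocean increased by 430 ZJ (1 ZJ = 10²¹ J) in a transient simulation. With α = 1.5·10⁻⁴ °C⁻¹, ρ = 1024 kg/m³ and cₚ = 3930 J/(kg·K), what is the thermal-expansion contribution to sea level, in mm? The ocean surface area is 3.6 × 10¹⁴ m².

Δh = 44.5 mm

Per unit area: Q = 430×10²¹ / (3.6×10¹⁴) ≈ 1.194×10⁹ J/m²
Δh = αQ/(ρcₚ) = 1.5×10⁻⁴ × 1.194×10⁹ / (1024 × 3930) ≈ 0.044504 m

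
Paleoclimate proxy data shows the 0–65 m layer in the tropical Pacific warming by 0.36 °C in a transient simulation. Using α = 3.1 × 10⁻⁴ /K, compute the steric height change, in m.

Δh = αΔT·H = 3.1×10⁻⁴ × 0.36 × 65 = 0.007254 m

Δh = 0.00725 m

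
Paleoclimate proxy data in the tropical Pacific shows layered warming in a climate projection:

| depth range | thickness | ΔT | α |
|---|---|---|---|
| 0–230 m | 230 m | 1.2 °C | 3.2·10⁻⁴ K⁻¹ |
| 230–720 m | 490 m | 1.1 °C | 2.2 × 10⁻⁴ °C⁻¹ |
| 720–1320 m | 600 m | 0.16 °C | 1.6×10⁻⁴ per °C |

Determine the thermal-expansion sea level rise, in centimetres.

Layer 1: 3.2×10⁻⁴ × 1.2 × 230 = 0.08832 m
Layer 2: 490 × 1.1 × 2.2×10⁻⁴ = 0.11858 m
0.16 × 1.6×10⁻⁴ × 600 = 0.01536 m
Δh = 0.08832 + 0.11858 + 0.01536 = 0.22226 m ≈ 22.2 cm

about 22.2 cm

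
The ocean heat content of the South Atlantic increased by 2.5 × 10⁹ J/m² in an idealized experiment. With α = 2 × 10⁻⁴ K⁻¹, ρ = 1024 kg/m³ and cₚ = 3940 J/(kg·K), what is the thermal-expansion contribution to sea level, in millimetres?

Δh = αQ/(ρcₚ) = 2×10⁻⁴ × 2.5×10⁹ / (1024 × 3940) ≈ 0.12393 m

Δh ≈ 120 mm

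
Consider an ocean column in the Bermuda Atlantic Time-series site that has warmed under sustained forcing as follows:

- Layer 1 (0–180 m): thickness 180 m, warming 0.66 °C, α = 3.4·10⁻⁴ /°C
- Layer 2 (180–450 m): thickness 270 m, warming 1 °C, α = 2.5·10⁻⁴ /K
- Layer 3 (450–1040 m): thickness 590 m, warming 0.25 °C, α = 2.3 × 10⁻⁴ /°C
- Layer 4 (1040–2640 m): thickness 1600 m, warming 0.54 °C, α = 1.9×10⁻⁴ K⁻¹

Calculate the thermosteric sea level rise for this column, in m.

0.306 m of thermosteric rise

0–180 m: 3.4×10⁻⁴ × 180 × 0.66 = 0.040392 m
180–450 m: 1 × 270 × 2.5×10⁻⁴ = 0.06750 m
Layer 3: 590 × 0.25 × 2.3×10⁻⁴ = 0.033925 m
Layer 4: 1600 × 1.9×10⁻⁴ × 0.54 = 0.16416 m
Δh = 0.040392 + 0.06750 + 0.033925 + 0.16416 = 0.305977 m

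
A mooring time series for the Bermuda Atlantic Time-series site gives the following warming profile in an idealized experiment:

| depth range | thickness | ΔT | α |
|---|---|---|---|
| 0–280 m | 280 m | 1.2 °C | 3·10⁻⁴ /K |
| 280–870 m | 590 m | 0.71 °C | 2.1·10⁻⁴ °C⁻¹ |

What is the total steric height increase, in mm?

189 mm of thermosteric rise

3×10⁻⁴ × 280 × 1.2 = 0.10080 m
280–870 m: 0.71 × 590 × 2.1×10⁻⁴ = 0.087969 m
Δh = 0.10080 + 0.087969 = 0.188769 m ≈ 189 mm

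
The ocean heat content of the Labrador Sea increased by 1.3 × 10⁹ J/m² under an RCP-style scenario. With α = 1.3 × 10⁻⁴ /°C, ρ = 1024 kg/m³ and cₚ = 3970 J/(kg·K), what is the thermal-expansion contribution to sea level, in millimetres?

Δh ≈ 42 mm

Δh = αQ/(ρcₚ) = 1.3×10⁻⁴ × 1.3×10⁹ / (1024 × 3970) ≈ 0.041572 m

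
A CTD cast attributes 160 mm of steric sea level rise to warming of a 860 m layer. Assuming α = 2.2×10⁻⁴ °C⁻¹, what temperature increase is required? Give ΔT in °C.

ΔT = Δh/(αH) = 0.16 / (2.2×10⁻⁴ × 860) ≈ 0.8457 °C

about 0.846 °C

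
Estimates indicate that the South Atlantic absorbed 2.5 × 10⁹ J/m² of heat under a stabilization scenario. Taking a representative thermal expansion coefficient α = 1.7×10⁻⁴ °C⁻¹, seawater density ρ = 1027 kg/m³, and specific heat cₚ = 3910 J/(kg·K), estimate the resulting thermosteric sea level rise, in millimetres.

about 106 mm

Δh = αQ/(ρcₚ) = 1.7×10⁻⁴ × 2.5×10⁹ / (1027 × 3910) ≈ 0.10584 m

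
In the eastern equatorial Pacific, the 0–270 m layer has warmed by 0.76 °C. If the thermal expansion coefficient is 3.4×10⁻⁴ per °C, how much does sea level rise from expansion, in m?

Δh = αΔT·H = 3.4×10⁻⁴ × 0.76 × 270 = 0.069768 m

0.0698 m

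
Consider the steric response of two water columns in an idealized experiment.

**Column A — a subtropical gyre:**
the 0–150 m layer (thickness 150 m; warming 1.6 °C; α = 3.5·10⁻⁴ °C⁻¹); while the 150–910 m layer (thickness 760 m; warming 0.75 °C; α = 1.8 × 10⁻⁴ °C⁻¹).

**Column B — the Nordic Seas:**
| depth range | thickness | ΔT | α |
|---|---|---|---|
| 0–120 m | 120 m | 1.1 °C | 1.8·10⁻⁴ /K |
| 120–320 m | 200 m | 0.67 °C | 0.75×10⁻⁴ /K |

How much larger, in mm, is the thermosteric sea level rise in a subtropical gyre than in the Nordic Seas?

Δh_A − Δh_B ≈ 150 mm

A Layer 1: 3.5×10⁻⁴ × 1.6 × 150 = 0.08400 m
A Layer 2: 760 × 0.75 × 1.8×10⁻⁴ = 0.10260 m
A total: 0.18660 m
B 120 × 1.1 × 1.8×10⁻⁴ = 0.02376 m
B 0.75×10⁻⁴ × 200 × 0.67 = 0.01005 m
B total: 0.03381 m
Difference: 0.18660 − 0.03381 = 0.15279 m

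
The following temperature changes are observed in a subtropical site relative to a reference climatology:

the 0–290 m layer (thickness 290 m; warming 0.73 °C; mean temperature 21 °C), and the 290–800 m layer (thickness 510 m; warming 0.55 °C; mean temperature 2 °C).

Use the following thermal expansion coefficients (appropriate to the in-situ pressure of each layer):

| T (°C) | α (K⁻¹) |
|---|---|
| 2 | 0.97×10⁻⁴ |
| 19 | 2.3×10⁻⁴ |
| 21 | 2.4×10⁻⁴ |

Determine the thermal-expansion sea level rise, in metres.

0.078 m

Layer 1 at 21 °C → α = 2.4×10⁻⁴ K⁻¹
Layer 2 at 2 °C → α = 0.97×10⁻⁴ K⁻¹
Layer 1: 290 × 2.4×10⁻⁴ × 0.73 = 0.050808 m
Layer 2: 510 × 0.55 × 0.97×10⁻⁴ = 0.0272085 m
Δh = 0.050808 + 0.0272085 = 0.0780165 m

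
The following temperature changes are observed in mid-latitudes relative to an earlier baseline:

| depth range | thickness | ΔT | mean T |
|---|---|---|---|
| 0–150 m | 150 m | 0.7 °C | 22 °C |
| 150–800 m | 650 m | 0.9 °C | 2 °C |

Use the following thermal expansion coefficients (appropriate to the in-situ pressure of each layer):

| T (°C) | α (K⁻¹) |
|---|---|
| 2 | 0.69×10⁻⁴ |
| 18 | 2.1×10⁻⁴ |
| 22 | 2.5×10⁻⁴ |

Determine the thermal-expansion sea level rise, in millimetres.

Layer 1 at 22 °C → α = 2.5×10⁻⁴ K⁻¹
Layer 2 at 2 °C → α = 0.69×10⁻⁴ K⁻¹
0–150 m: 2.5×10⁻⁴ × 0.7 × 150 = 0.02625 m
150–800 m: 650 × 0.69×10⁻⁴ × 0.9 = 0.040365 m
Δh = 0.02625 + 0.040365 = 0.066615 m

about 66.6 mm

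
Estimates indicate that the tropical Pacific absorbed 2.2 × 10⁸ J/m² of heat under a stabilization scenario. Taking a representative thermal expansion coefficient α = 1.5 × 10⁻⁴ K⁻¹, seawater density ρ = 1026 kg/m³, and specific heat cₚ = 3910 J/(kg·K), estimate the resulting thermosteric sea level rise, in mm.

Δh ≈ 8.2 mm

Δh = αQ/(ρcₚ) = 1.5×10⁻⁴ × 2.2×10⁸ / (1026 × 3910) ≈ 0.008226 m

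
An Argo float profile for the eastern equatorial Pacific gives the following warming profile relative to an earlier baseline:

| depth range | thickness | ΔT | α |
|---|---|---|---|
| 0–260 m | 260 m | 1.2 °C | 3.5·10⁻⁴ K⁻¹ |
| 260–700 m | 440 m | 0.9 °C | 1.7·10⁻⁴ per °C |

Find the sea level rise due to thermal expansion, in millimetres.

about 177 mm

0–260 m: 3.5×10⁻⁴ × 260 × 1.2 = 0.10920 m
1.7×10⁻⁴ × 440 × 0.9 = 0.06732 m
Δh = 0.10920 + 0.06732 = 0.17652 m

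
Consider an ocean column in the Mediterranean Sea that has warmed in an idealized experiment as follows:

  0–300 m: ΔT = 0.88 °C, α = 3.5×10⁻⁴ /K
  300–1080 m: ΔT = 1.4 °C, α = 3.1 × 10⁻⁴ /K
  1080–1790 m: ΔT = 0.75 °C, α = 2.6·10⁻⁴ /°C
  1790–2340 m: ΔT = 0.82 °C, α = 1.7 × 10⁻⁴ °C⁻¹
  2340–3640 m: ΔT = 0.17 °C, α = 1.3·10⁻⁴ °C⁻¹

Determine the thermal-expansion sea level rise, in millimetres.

675 mm

3.5×10⁻⁴ × 300 × 0.88 = 0.09240 m
Layer 2: 780 × 1.4 × 3.1×10⁻⁴ = 0.33852 m
Layer 3: 2.6×10⁻⁴ × 0.75 × 710 = 0.13845 m
Layer 4: 0.82 × 1.7×10⁻⁴ × 550 = 0.07667 m
Layer 5: 1300 × 0.17 × 1.3×10⁻⁴ = 0.02873 m
Δh = 0.09240 + 0.33852 + 0.13845 + 0.07667 + 0.02873 = 0.67477 m ≈ 675 mm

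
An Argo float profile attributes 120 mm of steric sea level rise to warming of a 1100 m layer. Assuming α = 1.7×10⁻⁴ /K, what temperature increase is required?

ΔT = Δh/(αH) = 0.12 / (1.7×10⁻⁴ × 1100) ≈ 0.6417 °C

ΔT ≈ 0.642 °C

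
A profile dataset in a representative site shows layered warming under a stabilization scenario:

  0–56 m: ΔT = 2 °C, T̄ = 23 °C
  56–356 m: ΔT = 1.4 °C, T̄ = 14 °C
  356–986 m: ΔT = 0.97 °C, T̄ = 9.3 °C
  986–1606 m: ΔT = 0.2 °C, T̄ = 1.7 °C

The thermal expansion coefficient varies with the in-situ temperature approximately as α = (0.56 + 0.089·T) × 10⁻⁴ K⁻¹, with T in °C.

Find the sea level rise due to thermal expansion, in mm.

Layer 1: α = (0.56 + 0.089×23)×10⁻⁴ = 2.607×10⁻⁴ K⁻¹
Layer 2: α = (0.56 + 0.089×14)×10⁻⁴ = 1.806×10⁻⁴ K⁻¹
Layer 3: α = (0.56 + 0.089×9.3)×10⁻⁴ = 1.3877×10⁻⁴ K⁻¹
Layer 4: α = (0.56 + 0.089×1.7)×10⁻⁴ = 0.7113×10⁻⁴ K⁻¹
0–56 m: 2 × 2.607×10⁻⁴ × 56 = 0.0291984 m
Layer 2: 1.4 × 300 × 1.806×10⁻⁴ = 0.075852 m
Layer 3: 1.3877×10⁻⁴ × 0.97 × 630 = 0.084802347 m
620 × 0.2 × 0.7113×10⁻⁴ = 0.00882012 m
Δh = 0.0291984 + 0.075852 + 0.084802347 + 0.00882012 = 0.198672867 m ≈ 199 mm

199 mm of thermosteric rise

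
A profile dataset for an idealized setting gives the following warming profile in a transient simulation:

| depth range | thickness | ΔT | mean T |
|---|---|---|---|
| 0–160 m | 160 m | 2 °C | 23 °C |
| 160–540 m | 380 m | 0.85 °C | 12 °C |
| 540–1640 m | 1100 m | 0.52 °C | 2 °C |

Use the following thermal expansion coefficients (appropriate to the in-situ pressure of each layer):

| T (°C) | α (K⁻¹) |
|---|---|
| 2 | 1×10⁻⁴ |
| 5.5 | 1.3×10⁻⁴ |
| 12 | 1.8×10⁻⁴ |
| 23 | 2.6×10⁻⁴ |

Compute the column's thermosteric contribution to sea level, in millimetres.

about 200 mm

Layer 1 at 23 °C → α = 2.6×10⁻⁴ K⁻¹
Layer 2 at 12 °C → α = 1.8×10⁻⁴ K⁻¹
Layer 3 at 2 °C → α = 1×10⁻⁴ K⁻¹
Layer 1: 2 × 2.6×10⁻⁴ × 160 = 0.08320 m
160–540 m: 1.8×10⁻⁴ × 0.85 × 380 = 0.05814 m
540–1640 m: 0.52 × 1×10⁻⁴ × 1100 = 0.05720 m
Δh = 0.08320 + 0.05814 + 0.05720 = 0.19854 m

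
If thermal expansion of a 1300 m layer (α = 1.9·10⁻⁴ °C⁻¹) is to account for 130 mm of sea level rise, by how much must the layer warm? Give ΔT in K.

ΔT ≈ 0.526 K

ΔT = Δh/(αH) = 0.13 / (1.9×10⁻⁴ × 1300) ≈ 0.5263 K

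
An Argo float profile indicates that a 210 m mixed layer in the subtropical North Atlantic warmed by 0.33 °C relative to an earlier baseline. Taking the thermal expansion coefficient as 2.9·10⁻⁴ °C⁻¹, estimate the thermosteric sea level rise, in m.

about 0.0201 m

Δh = αΔT·H = 2.9×10⁻⁴ × 0.33 × 210 = 0.020097 m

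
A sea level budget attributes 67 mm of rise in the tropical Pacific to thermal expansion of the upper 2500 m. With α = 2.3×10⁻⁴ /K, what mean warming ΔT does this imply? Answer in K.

about 0.117 K

ΔT = Δh/(αH) = 0.067 / (2.3×10⁻⁴ × 2500) ≈ 0.1165 K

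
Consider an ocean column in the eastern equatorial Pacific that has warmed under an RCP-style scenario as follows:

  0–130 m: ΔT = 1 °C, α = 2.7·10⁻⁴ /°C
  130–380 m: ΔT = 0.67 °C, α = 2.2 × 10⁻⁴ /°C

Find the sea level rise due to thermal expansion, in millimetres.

Δh ≈ 72.0 mm

1 × 2.7×10⁻⁴ × 130 = 0.03510 m
Layer 2: 2.2×10⁻⁴ × 250 × 0.67 = 0.03685 m
Δh = 0.03510 + 0.03685 = 0.07195 m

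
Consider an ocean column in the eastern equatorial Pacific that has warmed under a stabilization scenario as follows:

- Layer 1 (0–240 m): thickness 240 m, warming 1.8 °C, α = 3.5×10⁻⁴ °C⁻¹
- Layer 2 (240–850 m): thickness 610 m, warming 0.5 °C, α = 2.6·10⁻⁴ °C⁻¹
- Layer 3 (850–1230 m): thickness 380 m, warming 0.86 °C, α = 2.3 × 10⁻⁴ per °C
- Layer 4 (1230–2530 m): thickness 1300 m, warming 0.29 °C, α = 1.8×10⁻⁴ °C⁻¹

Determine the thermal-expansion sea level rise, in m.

about 0.374 m

0–240 m: 240 × 1.8 × 3.5×10⁻⁴ = 0.15120 m
Layer 2: 2.6×10⁻⁴ × 610 × 0.5 = 0.07930 m
2.3×10⁻⁴ × 0.86 × 380 = 0.075164 m
0.29 × 1.8×10⁻⁴ × 1300 = 0.06786 m
Δh = 0.15120 + 0.07930 + 0.075164 + 0.06786 = 0.373524 m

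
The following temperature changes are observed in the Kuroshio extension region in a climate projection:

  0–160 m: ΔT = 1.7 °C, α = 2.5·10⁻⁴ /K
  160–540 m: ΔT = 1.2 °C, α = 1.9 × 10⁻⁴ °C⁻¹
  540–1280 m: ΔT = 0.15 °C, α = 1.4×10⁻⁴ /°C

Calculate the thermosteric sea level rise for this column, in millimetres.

170 mm of thermosteric rise

1.7 × 160 × 2.5×10⁻⁴ = 0.06800 m
1.9×10⁻⁴ × 1.2 × 380 = 0.08664 m
0.15 × 740 × 1.4×10⁻⁴ = 0.01554 m
Δh = 0.06800 + 0.08664 + 0.01554 = 0.17018 m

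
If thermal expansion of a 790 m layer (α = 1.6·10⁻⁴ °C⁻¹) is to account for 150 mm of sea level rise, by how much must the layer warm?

about 1.2 °C

ΔT = Δh/(αH) = 0.15 / (1.6×10⁻⁴ × 790) ≈ 1.187 °C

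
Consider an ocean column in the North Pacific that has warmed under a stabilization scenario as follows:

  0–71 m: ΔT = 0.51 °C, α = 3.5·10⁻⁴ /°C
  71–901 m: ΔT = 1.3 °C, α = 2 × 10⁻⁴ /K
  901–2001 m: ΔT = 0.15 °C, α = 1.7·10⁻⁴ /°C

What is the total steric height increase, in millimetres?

0.51 × 3.5×10⁻⁴ × 71 = 0.0126735 m
Layer 2: 830 × 1.3 × 2×10⁻⁴ = 0.21580 m
901–2001 m: 1.7×10⁻⁴ × 1100 × 0.15 = 0.02805 m
Δh = 0.0126735 + 0.21580 + 0.02805 = 0.2565235 m

about 257 mm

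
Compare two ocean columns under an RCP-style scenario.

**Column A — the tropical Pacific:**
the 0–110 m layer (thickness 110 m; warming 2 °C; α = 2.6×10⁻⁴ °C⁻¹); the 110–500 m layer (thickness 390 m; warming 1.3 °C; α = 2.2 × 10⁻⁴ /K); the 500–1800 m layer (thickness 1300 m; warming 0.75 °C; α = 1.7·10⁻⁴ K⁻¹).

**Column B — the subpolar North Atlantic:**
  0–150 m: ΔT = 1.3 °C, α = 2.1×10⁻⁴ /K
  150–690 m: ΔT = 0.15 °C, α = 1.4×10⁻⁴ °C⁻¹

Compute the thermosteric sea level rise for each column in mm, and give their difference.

A 0–110 m: 110 × 2 × 2.6×10⁻⁴ = 0.05720 m
A 1.3 × 2.2×10⁻⁴ × 390 = 0.11154 m
A 1.7×10⁻⁴ × 1300 × 0.75 = 0.16575 m
A total: 0.33449 m
B 0–150 m: 1.3 × 2.1×10⁻⁴ × 150 = 0.04095 m
B 150–690 m: 1.4×10⁻⁴ × 540 × 0.15 = 0.01134 m
B total: 0.05229 m
Difference: 0.33449 − 0.05229 = 0.28220 m

Δh_A ≈ 334 mm, Δh_B ≈ 52.3 mm; difference ≈ 282 mm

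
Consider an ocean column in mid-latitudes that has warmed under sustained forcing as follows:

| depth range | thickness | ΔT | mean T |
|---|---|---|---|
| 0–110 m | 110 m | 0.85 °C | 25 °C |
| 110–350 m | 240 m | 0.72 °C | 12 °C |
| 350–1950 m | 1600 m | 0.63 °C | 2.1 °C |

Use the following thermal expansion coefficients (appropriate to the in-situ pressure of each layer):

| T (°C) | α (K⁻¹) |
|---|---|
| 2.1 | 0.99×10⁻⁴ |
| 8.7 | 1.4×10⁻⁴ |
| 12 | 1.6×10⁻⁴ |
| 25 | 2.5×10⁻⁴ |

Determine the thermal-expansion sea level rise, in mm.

Layer 1 at 25 °C → α = 2.5×10⁻⁴ K⁻¹
Layer 2 at 12 °C → α = 1.6×10⁻⁴ K⁻¹
Layer 3 at 2.1 °C → α = 0.99×10⁻⁴ K⁻¹
110 × 2.5×10⁻⁴ × 0.85 = 0.023375 m
1.6×10⁻⁴ × 0.72 × 240 = 0.027648 m
0.99×10⁻⁴ × 1600 × 0.63 = 0.099792 m
Δh = 0.023375 + 0.027648 + 0.099792 = 0.150815 m

151 mm of thermosteric rise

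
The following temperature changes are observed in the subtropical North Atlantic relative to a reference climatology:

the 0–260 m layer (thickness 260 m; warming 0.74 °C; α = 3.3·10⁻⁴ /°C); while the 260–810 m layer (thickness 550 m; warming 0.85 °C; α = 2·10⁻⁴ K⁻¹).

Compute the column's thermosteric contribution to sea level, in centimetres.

Layer 1: 0.74 × 260 × 3.3×10⁻⁴ = 0.063492 m
260–810 m: 2×10⁻⁴ × 550 × 0.85 = 0.09350 m
Δh = 0.063492 + 0.09350 = 0.156992 m

Δh ≈ 16 cm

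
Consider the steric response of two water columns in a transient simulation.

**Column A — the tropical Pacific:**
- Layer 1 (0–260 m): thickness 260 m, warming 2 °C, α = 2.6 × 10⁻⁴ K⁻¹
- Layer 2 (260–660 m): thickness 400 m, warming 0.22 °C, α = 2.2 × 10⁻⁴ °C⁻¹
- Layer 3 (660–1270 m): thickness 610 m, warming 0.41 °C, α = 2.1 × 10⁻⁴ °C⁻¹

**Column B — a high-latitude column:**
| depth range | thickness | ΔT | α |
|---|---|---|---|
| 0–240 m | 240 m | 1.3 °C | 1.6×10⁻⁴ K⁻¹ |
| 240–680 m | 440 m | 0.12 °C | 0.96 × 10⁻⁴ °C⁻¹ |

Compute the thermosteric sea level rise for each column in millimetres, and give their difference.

A: 210 mm; B: 55 mm; difference 150 mm

A Layer 1: 2 × 2.6×10⁻⁴ × 260 = 0.13520 m
A 260–660 m: 2.2×10⁻⁴ × 0.22 × 400 = 0.01936 m
A Layer 3: 0.41 × 610 × 2.1×10⁻⁴ = 0.052521 m
A total: 0.207081 m
B 0–240 m: 1.6×10⁻⁴ × 1.3 × 240 = 0.04992 m
B Layer 2: 0.96×10⁻⁴ × 440 × 0.12 = 0.0050688 m
B total: 0.0549888 m
Difference: 0.207081 − 0.0549888 = 0.1520922 m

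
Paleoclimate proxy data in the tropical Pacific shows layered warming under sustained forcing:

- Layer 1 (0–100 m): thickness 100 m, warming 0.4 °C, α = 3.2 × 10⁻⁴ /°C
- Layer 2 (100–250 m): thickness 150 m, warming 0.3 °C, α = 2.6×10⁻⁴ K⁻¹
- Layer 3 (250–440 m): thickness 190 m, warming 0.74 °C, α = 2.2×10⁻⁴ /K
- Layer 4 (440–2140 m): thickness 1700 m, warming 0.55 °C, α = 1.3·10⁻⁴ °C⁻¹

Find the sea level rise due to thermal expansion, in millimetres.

3.2×10⁻⁴ × 100 × 0.4 = 0.01280 m
100–250 m: 150 × 0.3 × 2.6×10⁻⁴ = 0.01170 m
Layer 3: 0.74 × 190 × 2.2×10⁻⁴ = 0.030932 m
1.3×10⁻⁴ × 1700 × 0.55 = 0.12155 m
Δh = 0.01280 + 0.01170 + 0.030932 + 0.12155 = 0.176982 m

Δh = 180 mm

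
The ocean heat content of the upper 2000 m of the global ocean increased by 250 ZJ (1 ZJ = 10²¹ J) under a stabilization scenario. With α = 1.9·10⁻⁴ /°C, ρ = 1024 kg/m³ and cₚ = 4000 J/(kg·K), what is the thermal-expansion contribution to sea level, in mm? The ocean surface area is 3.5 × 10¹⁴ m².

Per unit area: Q = 250×10²¹ / (3.5×10¹⁴) ≈ 7.143×10⁸ J/m²
Δh = αQ/(ρcₚ) = 1.9×10⁻⁴ × 7.143×10⁸ / (1024 × 4000) ≈ 0.033134 m

33 mm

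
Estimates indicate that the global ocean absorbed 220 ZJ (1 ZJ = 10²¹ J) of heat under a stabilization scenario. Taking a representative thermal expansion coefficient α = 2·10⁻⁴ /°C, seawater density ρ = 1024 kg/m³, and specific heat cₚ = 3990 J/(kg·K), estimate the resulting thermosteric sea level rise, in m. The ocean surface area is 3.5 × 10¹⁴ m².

Per unit area: Q = 220×10²¹ / (3.5×10¹⁴) ≈ 6.286×10⁸ J/m²
Δh = αQ/(ρcₚ) = 2×10⁻⁴ × 6.286×10⁸ / (1024 × 3990) ≈ 0.03077 m

0.031 m of thermosteric rise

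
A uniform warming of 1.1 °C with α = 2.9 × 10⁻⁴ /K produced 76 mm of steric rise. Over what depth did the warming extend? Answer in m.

240 m

H = Δh/(αΔT) = 0.076 / (2.9×10⁻⁴ × 1.1) ≈ 238.2 m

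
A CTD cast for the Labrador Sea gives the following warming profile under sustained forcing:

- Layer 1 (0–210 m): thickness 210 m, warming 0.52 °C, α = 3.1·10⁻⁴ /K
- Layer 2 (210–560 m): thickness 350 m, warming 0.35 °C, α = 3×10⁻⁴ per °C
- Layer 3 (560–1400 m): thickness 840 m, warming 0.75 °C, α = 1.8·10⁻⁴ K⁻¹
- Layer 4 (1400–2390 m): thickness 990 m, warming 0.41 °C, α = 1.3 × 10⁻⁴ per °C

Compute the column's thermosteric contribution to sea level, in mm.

210 × 3.1×10⁻⁴ × 0.52 = 0.033852 m
Layer 2: 3×10⁻⁴ × 0.35 × 350 = 0.03675 m
1.8×10⁻⁴ × 0.75 × 840 = 0.11340 m
990 × 1.3×10⁻⁴ × 0.41 = 0.052767 m
Δh = 0.033852 + 0.03675 + 0.11340 + 0.052767 = 0.236769 m

Δh ≈ 240 mm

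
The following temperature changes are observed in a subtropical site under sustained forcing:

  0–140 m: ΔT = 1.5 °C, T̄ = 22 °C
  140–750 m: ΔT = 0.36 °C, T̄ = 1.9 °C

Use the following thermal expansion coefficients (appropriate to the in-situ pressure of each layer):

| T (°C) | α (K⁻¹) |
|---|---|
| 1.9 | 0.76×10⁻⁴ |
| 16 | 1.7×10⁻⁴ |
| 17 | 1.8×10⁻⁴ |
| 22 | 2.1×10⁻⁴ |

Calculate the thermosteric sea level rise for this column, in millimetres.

Layer 1 at 22 °C → α = 2.1×10⁻⁴ K⁻¹
Layer 2 at 1.9 °C → α = 0.76×10⁻⁴ K⁻¹
0–140 m: 2.1×10⁻⁴ × 140 × 1.5 = 0.04410 m
140–750 m: 0.76×10⁻⁴ × 610 × 0.36 = 0.0166896 m
Δh = 0.04410 + 0.0166896 = 0.0607896 m ≈ 60.8 mm

about 60.8 mm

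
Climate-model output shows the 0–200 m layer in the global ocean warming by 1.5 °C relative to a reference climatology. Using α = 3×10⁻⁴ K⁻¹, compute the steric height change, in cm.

9.0 cm of thermosteric rise

Δh = αΔT·H = 3×10⁻⁴ × 1.5 × 200 = 0.09000 m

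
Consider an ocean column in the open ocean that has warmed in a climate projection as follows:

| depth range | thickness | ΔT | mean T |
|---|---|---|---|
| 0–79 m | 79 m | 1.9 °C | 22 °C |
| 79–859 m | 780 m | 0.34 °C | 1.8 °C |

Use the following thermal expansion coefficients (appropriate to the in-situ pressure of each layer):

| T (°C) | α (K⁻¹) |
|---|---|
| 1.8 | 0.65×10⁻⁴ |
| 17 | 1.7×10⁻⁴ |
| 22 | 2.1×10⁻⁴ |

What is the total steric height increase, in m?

Layer 1 at 22 °C → α = 2.1×10⁻⁴ K⁻¹
Layer 2 at 1.8 °C → α = 0.65×10⁻⁴ K⁻¹
0–79 m: 2.1×10⁻⁴ × 79 × 1.9 = 0.031521 m
780 × 0.65×10⁻⁴ × 0.34 = 0.017238 m
Δh = 0.031521 + 0.017238 = 0.048759 m

Δh ≈ 0.0488 m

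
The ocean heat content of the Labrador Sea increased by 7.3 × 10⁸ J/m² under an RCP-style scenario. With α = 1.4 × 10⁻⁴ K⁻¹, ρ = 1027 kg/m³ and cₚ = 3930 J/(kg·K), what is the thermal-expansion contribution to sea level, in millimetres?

Δh = αQ/(ρcₚ) = 1.4×10⁻⁴ × 7.3×10⁸ / (1027 × 3930) ≈ 0.025321 m

25.3 mm of thermosteric rise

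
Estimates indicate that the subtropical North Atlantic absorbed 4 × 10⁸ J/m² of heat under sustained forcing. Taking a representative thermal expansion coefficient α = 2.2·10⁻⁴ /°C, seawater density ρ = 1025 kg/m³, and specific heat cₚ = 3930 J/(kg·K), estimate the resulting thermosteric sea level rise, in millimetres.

Δh = αQ/(ρcₚ) = 2.2×10⁻⁴ × 4×10⁸ / (1025 × 3930) ≈ 0.021846 m

21.8 mm of thermosteric rise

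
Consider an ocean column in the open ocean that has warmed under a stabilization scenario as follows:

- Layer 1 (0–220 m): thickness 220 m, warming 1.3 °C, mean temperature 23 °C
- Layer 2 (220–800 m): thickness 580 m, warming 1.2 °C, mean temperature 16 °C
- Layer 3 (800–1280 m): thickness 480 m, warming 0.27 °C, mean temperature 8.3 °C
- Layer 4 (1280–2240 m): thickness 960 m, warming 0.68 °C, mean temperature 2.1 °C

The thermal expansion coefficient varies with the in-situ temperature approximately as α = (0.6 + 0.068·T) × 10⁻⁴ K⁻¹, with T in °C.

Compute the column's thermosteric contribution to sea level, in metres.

Δh ≈ 0.243 m

Layer 1: α = (0.6 + 0.068×23)×10⁻⁴ = 2.164×10⁻⁴ K⁻¹
Layer 2: α = (0.6 + 0.068×16)×10⁻⁴ = 1.688×10⁻⁴ K⁻¹
Layer 3: α = (0.6 + 0.068×8.3)×10⁻⁴ = 1.1644×10⁻⁴ K⁻¹
Layer 4: α = (0.6 + 0.068×2.1)×10⁻⁴ = 0.7428×10⁻⁴ K⁻¹
1.3 × 220 × 2.164×10⁻⁴ = 0.0618904 m
1.2 × 1.688×10⁻⁴ × 580 = 0.1174848 m
Layer 3: 480 × 0.27 × 1.1644×10⁻⁴ = 0.015090624 m
960 × 0.68 × 0.7428×10⁻⁴ = 0.048489984 m
Δh = 0.0618904 + 0.1174848 + 0.015090624 + 0.048489984 = 0.242955808 m ≈ 0.243 m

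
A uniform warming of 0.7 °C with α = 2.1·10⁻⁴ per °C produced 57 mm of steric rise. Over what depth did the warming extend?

H ≈ 388 m

H = Δh/(αΔT) = 0.057 / (2.1×10⁻⁴ × 0.7) ≈ 387.8 m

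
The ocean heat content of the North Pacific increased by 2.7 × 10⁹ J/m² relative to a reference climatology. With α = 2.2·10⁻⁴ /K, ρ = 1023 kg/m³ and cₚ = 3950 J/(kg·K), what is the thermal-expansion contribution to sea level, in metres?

Δh = αQ/(ρcₚ) = 2.2×10⁻⁴ × 2.7×10⁹ / (1023 × 3950) ≈ 0.14700 m

0.15 m of thermosteric rise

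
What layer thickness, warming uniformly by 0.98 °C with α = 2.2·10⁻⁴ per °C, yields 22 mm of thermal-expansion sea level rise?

about 100 m

H = Δh/(αΔT) = 0.022 / (2.2×10⁻⁴ × 0.98) ≈ 102.0 m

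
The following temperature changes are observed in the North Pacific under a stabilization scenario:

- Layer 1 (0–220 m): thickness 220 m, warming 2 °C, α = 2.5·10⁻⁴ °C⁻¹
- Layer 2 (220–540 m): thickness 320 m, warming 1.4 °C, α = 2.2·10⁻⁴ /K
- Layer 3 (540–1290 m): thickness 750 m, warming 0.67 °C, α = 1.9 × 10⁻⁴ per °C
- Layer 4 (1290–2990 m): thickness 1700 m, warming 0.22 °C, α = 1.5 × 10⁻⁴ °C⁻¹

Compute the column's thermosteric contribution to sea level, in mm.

2.5×10⁻⁴ × 2 × 220 = 0.11000 m
1.4 × 2.2×10⁻⁴ × 320 = 0.09856 m
750 × 0.67 × 1.9×10⁻⁴ = 0.095475 m
Layer 4: 0.22 × 1.5×10⁻⁴ × 1700 = 0.05610 m
Δh = 0.11000 + 0.09856 + 0.095475 + 0.05610 = 0.360135 m

360 mm of thermosteric rise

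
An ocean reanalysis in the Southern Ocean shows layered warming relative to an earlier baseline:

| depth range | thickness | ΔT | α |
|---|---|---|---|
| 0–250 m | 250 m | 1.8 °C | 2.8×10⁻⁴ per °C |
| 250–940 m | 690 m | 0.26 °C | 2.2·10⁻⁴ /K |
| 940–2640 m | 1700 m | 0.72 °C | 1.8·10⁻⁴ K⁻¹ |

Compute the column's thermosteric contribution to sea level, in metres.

0.386 m

250 × 2.8×10⁻⁴ × 1.8 = 0.12600 m
250–940 m: 2.2×10⁻⁴ × 690 × 0.26 = 0.039468 m
1700 × 1.8×10⁻⁴ × 0.72 = 0.22032 m
Δh = 0.12600 + 0.039468 + 0.22032 = 0.385788 m ≈ 0.386 m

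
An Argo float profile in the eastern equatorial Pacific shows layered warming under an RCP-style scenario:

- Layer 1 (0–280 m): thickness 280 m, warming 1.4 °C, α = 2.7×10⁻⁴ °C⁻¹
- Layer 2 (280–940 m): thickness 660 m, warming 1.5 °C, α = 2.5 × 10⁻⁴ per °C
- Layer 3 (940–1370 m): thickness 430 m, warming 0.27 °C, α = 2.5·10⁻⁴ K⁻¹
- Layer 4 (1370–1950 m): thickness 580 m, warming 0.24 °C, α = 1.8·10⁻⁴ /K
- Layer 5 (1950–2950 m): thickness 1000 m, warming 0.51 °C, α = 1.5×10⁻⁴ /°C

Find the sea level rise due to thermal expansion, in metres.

0.48 m

2.7×10⁻⁴ × 1.4 × 280 = 0.10584 m
1.5 × 2.5×10⁻⁴ × 660 = 0.24750 m
2.5×10⁻⁴ × 0.27 × 430 = 0.029025 m
Layer 4: 1.8×10⁻⁴ × 0.24 × 580 = 0.025056 m
1.5×10⁻⁴ × 0.51 × 1000 = 0.07650 m
Δh = 0.10584 + 0.24750 + 0.029025 + 0.025056 + 0.07650 = 0.483921 m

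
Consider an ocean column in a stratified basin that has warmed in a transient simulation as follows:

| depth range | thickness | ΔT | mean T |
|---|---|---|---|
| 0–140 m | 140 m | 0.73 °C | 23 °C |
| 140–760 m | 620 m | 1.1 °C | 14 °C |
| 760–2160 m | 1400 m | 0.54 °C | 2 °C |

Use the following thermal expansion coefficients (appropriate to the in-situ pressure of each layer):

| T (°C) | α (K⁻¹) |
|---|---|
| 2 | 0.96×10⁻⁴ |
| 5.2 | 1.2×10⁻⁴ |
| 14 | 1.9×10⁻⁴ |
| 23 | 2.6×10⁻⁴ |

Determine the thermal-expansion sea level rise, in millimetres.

Δh = 229 mm

Layer 1 at 23 °C → α = 2.6×10⁻⁴ K⁻¹
Layer 2 at 14 °C → α = 1.9×10⁻⁴ K⁻¹
Layer 3 at 2 °C → α = 0.96×10⁻⁴ K⁻¹
0–140 m: 140 × 2.6×10⁻⁴ × 0.73 = 0.026572 m
Layer 2: 1.1 × 1.9×10⁻⁴ × 620 = 0.12958 m
1400 × 0.96×10⁻⁴ × 0.54 = 0.072576 m
Δh = 0.026572 + 0.12958 + 0.072576 = 0.228728 m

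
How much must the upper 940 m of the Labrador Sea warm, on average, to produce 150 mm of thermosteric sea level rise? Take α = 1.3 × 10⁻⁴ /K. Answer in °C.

about 1.2 °C

ΔT = Δh/(αH) = 0.15 / (1.3×10⁻⁴ × 940) ≈ 1.227 °C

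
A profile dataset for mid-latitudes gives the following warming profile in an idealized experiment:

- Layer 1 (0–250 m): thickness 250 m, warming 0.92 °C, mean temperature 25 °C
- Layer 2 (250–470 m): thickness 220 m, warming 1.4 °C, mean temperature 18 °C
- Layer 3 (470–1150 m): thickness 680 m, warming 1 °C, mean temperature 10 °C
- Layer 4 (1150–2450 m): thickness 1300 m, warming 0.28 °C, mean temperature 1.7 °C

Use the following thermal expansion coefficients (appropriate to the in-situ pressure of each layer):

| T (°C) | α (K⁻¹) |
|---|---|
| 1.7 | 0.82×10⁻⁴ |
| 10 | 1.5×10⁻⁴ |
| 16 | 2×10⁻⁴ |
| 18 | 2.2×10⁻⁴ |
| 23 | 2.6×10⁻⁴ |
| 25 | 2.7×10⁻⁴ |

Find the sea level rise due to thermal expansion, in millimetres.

Layer 1 at 25 °C → α = 2.7×10⁻⁴ K⁻¹
Layer 2 at 18 °C → α = 2.2×10⁻⁴ K⁻¹
Layer 3 at 10 °C → α = 1.5×10⁻⁴ K⁻¹
Layer 4 at 1.7 °C → α = 0.82×10⁻⁴ K⁻¹
Layer 1: 0.92 × 2.7×10⁻⁴ × 250 = 0.06210 m
250–470 m: 220 × 2.2×10⁻⁴ × 1.4 = 0.06776 m
680 × 1.5×10⁻⁴ × 1 = 0.10200 m
1150–2450 m: 0.82×10⁻⁴ × 1300 × 0.28 = 0.029848 m
Δh = 0.06210 + 0.06776 + 0.10200 + 0.029848 = 0.261708 m

Δh ≈ 262 mm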